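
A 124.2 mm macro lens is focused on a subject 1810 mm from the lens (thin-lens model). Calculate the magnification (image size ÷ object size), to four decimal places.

0.0737×

Thin lens: 1/f = 1/dₒ + 1/dᵢ → 1/dᵢ = 1/124.2 − 1/1810 = 0.0074990 mm⁻¹, so dᵢ ≈ 133.3503 mm.
Magnification m = dᵢ/dₒ = 133.3503/1810 ≈ 0.07367.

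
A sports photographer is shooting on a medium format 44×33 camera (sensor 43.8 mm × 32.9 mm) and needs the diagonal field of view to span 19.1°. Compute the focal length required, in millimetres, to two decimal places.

Sensor diagonal = √(43.8² + 32.9²) = √3000.8500 ≈ 54.7800 mm.
From α = 2·arctan(d/2f) we get f = d / (2·tan(α/2)).
With d = 54.7800 mm and α/2 = 9.55°, tan(α/2) ≈ 0.16824, so f ≈ 54.7800 / 0.33648 ≈ 162.8033 mm.

162.80 mm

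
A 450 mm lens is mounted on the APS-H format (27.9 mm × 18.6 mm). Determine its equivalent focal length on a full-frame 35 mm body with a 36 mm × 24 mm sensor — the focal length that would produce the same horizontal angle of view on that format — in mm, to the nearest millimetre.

581 mm

Equal angle of view means equal width/f ratio, so f₂ = f₁ · (width₂/width₁) = 450 × 36/27.9.
f₂ = 450 × 1.29032 ≈ 580.645 mm.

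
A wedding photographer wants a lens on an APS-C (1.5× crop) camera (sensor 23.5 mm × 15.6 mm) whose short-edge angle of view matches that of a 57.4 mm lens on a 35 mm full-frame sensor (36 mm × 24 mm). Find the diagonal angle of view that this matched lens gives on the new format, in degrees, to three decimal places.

Equal short-edge AOV ⇒ f₂ = f₁ · 15.6/24 = 57.4 × 0.65000 ≈ 37.3100 mm.
Sensor diagonal = √(23.5² + 15.6²) = √795.6100 ≈ 28.2066 mm.
Diagonal AOV on the new format = 2·arctan(28.2066 / (2 × 37.3100)) = 2·arctan(0.37800) ≈ 41.4135°.

41.413°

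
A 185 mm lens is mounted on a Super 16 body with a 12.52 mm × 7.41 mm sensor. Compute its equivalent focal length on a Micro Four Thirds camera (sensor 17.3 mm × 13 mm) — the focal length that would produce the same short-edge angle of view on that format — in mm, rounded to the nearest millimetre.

325 mm

Equal angle of view means equal height/f ratio, so f₂ = f₁ · (height₂/height₁) = 185 × 13/7.41.
f₂ = 185 × 1.75439 ≈ 324.561 mm.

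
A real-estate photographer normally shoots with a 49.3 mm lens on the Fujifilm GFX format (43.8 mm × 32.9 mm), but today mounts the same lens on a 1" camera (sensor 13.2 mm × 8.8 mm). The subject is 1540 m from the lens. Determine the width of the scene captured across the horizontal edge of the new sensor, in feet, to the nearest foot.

1353 ft

The focal length stays 49.3 mm; the relevant sensor dimension is now w = 13.2 mm. Object distance dₒ = 1540 m = 1.54e+06 mm.
Thin-lens field width W = w·(dₒ − f)/f = 13.2 × (1.54e+06 − 49.3)/49.3 ≈ 412319.457 mm = 412319.457/304.8 ft = 1352.75 ft.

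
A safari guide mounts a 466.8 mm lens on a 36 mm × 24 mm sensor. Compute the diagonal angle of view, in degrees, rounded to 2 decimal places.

Sensor diagonal = √(36² + 24²) = √1872.0000 ≈ 43.2666 mm.
Angle of view α = 2·arctan(d/2f) with d = 43.2666 mm and f = 466.8 mm.
d/2f = 0.04634; arctan(0.04634) ≈ 2.6534°, so α ≈ 5.3068°.

5.31°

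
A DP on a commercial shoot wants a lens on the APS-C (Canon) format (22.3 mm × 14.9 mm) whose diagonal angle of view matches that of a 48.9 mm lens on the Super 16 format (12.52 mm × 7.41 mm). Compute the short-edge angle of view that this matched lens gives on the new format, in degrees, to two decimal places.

Sensor diagonal = √(12.52² + 7.41²) = √211.6585 ≈ 14.5485 mm.
Sensor diagonal = √(22.3² + 14.9²) = √719.3000 ≈ 26.8198 mm.
Equal diagonal AOV ⇒ f₂ = f₁ · 26.8198/14.5485 = 48.9 × 1.84347 ≈ 90.1459 mm.
Short-edge AOV on the new format = 2·arctan(14.9 / (2 × 90.1459)) = 2·arctan(0.08264) ≈ 9.4488°.

9.45°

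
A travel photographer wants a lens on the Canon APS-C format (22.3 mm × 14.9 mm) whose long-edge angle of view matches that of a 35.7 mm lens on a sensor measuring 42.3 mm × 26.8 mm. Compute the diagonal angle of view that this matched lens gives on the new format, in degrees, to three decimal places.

Equal long-edge AOV ⇒ f₂ = f₁ · 22.3/42.3 = 35.7 × 0.52719 ≈ 18.8206 mm.
Sensor diagonal = √(22.3² + 14.9²) = √719.3000 ≈ 26.8198 mm.
Diagonal AOV on the new format = 2·arctan(26.8198 / (2 × 18.8206)) = 2·arctan(0.71251) ≈ 70.9407°.

70.941°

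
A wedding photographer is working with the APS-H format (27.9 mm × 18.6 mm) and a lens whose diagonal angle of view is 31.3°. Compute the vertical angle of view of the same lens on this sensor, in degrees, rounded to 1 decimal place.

17.7°

Sensor diagonal = √(27.9² + 18.6²) = √1124.3700 ≈ 33.5316 mm.
From the diagonal AOV: f = 33.5316 / (2·tan(15.65°)) = 33.5316 / 0.56029 ≈ 59.8467 mm.
Vertical AOV = 2·arctan(18.6 / (2 × 59.8467)) = 2·arctan(0.15540) ≈ 17.6659°.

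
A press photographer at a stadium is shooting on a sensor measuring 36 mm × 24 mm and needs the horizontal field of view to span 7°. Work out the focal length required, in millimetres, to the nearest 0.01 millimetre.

From α = 2·arctan(w/2f) we get f = w / (2·tan(α/2)).
With w = 36 mm and α/2 = 3.5°, tan(α/2) ≈ 0.06116, so f ≈ 36 / 0.12233 ≈ 294.2974 mm.

294.30 mm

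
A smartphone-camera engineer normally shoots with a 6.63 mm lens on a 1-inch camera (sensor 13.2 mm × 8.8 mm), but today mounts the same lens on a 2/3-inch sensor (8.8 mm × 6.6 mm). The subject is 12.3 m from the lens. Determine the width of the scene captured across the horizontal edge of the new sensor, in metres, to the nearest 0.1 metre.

The focal length stays 6.63 mm; the relevant sensor dimension is now w = 8.8 mm. Object distance dₒ = 12.3 m = 12300 mm.
Thin-lens field width W = w·(dₒ − f)/f = 8.8 × (12300 − 6.63)/6.63 ≈ 16316.992 mm = 16.317 m.

16.3 m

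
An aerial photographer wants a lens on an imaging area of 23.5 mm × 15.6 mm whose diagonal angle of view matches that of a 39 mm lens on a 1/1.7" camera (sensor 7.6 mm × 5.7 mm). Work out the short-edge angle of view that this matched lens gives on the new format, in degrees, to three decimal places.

7.707°

Sensor diagonal = √(7.6² + 5.7²) = √90.2500 ≈ 9.5000 mm.
Sensor diagonal = √(23.5² + 15.6²) = √795.6100 ≈ 28.2066 mm.
Equal diagonal AOV ⇒ f₂ = f₁ · 28.2066/9.5000 = 39 × 2.96911 ≈ 115.7953 mm.
Short-edge AOV on the new format = 2·arctan(15.6 / (2 × 115.7953)) = 2·arctan(0.06736) ≈ 7.7073°.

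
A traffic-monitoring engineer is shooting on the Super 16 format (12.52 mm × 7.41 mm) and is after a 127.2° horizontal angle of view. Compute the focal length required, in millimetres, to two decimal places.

3.11 mm

From α = 2·arctan(w/2f) we get f = w / (2·tan(α/2)).
With w = 12.52 mm and α/2 = 63.6°, tan(α/2) ≈ 2.01449, so f ≈ 12.52 / 4.02897 ≈ 3.1075 mm.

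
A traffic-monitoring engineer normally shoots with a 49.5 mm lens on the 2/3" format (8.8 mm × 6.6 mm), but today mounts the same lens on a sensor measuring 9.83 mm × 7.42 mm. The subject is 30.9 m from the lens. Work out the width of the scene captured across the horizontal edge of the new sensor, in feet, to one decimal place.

20.1 ft

The focal length stays 49.5 mm; the relevant sensor dimension is now w = 9.83 mm. Object distance dₒ = 30.9 m = 30900 mm.
Thin-lens field width W = w·(dₒ − f)/f = 9.83 × (30900 − 49.5)/49.5 ≈ 6126.473 mm = 6126.473/304.8 ft = 20.1 ft.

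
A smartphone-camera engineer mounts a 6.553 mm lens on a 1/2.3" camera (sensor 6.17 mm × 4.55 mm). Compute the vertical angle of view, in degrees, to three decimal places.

Angle of view α = 2·arctan(h/2f) with h = 4.55 mm and f = 6.553 mm.
h/2f = 0.34717; arctan(0.34717) ≈ 19.1454°, so α ≈ 38.2909°.

38.291°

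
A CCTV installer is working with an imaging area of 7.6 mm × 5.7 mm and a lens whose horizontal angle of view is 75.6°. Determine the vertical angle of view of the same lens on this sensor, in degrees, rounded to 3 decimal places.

From the horizontal AOV: f = 7.6 / (2·tan(37.8°)) = 7.6 / 1.55136 ≈ 4.8989 mm.
Vertical AOV = 2·arctan(5.7 / (2 × 4.8989)) = 2·arctan(0.58176) ≈ 60.3782°.

60.378°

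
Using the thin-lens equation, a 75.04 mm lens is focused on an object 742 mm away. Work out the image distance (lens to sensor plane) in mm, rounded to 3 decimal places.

1/dᵢ = 1/f − 1/dₒ = 1/75.04 − 1/742 = 0.0119785 mm⁻¹.
dᵢ = 1/0.0119785 ≈ 83.4828 mm.

83.483 mm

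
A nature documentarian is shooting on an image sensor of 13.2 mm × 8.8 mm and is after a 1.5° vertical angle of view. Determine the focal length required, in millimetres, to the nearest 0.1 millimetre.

336.1 mm

From α = 2·arctan(h/2f) we get f = h / (2·tan(α/2)).
With h = 8.8 mm and α/2 = 0.75°, tan(α/2) ≈ 0.01309, so f ≈ 8.8 / 0.02618 ≈ 336.1160 mm.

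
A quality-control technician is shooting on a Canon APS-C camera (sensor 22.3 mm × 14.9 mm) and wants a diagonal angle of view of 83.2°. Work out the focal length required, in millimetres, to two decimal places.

Sensor diagonal = √(22.3² + 14.9²) = √719.3000 ≈ 26.8198 mm.
From α = 2·arctan(d/2f) we get f = d / (2·tan(α/2)).
With d = 26.8198 mm and α/2 = 41.6°, tan(α/2) ≈ 0.88784, so f ≈ 26.8198 / 1.77568 ≈ 15.1039 mm.

15.10 mm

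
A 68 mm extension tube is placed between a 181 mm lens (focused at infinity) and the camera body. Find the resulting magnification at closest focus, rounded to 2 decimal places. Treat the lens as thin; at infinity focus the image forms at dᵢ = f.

0.38×

The tube moves the image plane from f to f + e, so dᵢ = 181 + 68 = 249 mm. Focus is achieved when 1/f = 1/dₒ + 1/dᵢ, giving dₒ = 1/(1/f − 1/(f+e)).
Magnification m = dᵢ/dₒ = (f+e)·(1/f − 1/(f+e)) = e/f = 68/181 ≈ 0.3757.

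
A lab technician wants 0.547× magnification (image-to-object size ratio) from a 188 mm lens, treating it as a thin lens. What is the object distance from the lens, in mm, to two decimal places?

With m = dᵢ/dₒ and 1/f = 1/dₒ + 1/dᵢ, substituting dᵢ = m·dₒ gives 1/f = (1 + 1/m)/dₒ, hence dₒ = f·(1 + 1/m).
dₒ = 188 × (1 + 1/0.547) = 188 × 2.82815 ≈ 531.693 mm.

531.69 mm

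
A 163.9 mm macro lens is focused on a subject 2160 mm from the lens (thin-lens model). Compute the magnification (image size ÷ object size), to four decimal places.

Thin lens: 1/f = 1/dₒ + 1/dᵢ → 1/dᵢ = 1/163.9 − 1/2160 = 0.0056383 mm⁻¹, so dᵢ ≈ 177.3578 mm.
Magnification m = dᵢ/dₒ = 177.3578/2160 ≈ 0.08211.

0.0821×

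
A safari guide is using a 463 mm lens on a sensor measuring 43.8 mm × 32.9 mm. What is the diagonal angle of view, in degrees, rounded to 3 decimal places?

Sensor diagonal = √(43.8² + 32.9²) = √3000.8500 ≈ 54.7800 mm.
Angle of view α = 2·arctan(d/2f) with d = 54.7800 mm and f = 463 mm.
d/2f = 0.05916; arctan(0.05916) ≈ 3.3855°, so α ≈ 6.7711°.

6.771°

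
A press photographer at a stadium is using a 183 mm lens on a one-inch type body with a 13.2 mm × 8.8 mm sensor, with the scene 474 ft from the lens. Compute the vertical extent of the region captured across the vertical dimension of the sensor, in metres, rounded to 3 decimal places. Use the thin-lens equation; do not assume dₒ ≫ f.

dₒ: 474 ft × 304.8 mm/ft = 144475.20 mm.
Similar triangles through the lens centre give W/dₒ = h/dᵢ; with 1/f = 1/dₒ + 1/dᵢ this gives W = h·(dₒ − f)/f.
W = 8.8 mm × (144475 − 183) / 183 = 8.8 × 788.4819 ≈ 6938.641 mm = 6.93864 m.

6.939 m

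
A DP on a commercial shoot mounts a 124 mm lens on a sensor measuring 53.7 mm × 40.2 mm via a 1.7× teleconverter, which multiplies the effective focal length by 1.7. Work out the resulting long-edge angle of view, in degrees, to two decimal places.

Effective focal length f = 124 × 1.7 = 210.8 mm.
α = 2·arctan(53.7 / (2 × 210.8)) = 2·arctan(0.12737) ≈ 14.5176°.

14.52°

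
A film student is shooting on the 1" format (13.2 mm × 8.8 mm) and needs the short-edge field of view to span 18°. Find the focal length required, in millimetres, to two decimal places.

27.78 mm

From α = 2·arctan(h/2f) we get f = h / (2·tan(α/2)).
With h = 8.8 mm and α/2 = 9°, tan(α/2) ≈ 0.15838, so f ≈ 8.8 / 0.31677 ≈ 27.7805 mm.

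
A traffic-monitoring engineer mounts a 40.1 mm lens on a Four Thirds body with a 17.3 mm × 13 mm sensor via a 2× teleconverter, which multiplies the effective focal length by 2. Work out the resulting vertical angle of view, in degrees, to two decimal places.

9.27°

Effective focal length f = 40.1 × 2 = 80.2 mm.
α = 2·arctan(13 / (2 × 80.2)) = 2·arctan(0.08105) ≈ 9.2671°.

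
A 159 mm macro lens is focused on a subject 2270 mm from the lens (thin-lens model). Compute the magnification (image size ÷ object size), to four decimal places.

0.0753×

Thin lens: 1/f = 1/dₒ + 1/dᵢ → 1/dᵢ = 1/159 − 1/2270 = 0.0058488 mm⁻¹, so dᵢ ≈ 170.9758 mm.
Magnification m = dᵢ/dₒ = 170.9758/2270 ≈ 0.07532.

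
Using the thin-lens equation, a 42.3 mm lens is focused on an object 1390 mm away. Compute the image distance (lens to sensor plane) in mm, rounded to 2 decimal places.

1/dᵢ = 1/f − 1/dₒ = 1/42.3 − 1/1390 = 0.0229212 mm⁻¹.
dᵢ = 1/0.0229212 ≈ 43.6277 mm.

43.63 mm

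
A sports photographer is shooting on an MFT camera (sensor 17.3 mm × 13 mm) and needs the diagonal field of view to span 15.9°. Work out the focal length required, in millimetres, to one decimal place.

77.5 mm

Sensor diagonal = √(17.3² + 13²) = √468.2900 ≈ 21.6400 mm.
From α = 2·arctan(d/2f) we get f = d / (2·tan(α/2)).
With d = 21.6400 mm and α/2 = 7.95°, tan(α/2) ≈ 0.13965, so f ≈ 21.6400 / 0.27930 ≈ 77.4789 mm.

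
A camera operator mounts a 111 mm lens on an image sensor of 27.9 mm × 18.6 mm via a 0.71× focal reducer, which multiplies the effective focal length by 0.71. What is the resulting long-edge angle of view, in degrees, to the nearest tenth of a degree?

20.1°

Effective focal length f = 111 × 0.71 = 78.81 mm.
α = 2·arctan(27.9 / (2 × 78.81)) = 2·arctan(0.17701) ≈ 20.0757°.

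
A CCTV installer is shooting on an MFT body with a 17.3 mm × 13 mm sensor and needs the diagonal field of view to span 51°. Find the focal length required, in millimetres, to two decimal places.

22.68 mm

Sensor diagonal = √(17.3² + 13²) = √468.2900 ≈ 21.6400 mm.
From α = 2·arctan(d/2f) we get f = d / (2·tan(α/2)).
With d = 21.6400 mm and α/2 = 25.5°, tan(α/2) ≈ 0.47698, so f ≈ 21.6400 / 0.95395 ≈ 22.6846 mm.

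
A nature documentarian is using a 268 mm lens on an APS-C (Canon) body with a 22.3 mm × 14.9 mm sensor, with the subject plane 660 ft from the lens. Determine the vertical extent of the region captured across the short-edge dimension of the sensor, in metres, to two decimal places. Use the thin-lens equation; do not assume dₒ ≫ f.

11.17 m

dₒ: 660 ft × 304.8 mm/ft = 201167.99 mm.
Similar triangles through the lens centre give W/dₒ = h/dᵢ; with 1/f = 1/dₒ + 1/dᵢ this gives W = h·(dₒ − f)/f.
W = 14.9 mm × (201168 − 268) / 268 = 14.9 × 749.6268 ≈ 11169.440 mm = 11.1694 m.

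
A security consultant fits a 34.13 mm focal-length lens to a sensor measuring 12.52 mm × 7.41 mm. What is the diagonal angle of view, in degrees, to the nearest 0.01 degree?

Sensor diagonal = √(12.52² + 7.41²) = √211.6585 ≈ 14.5485 mm.
Angle of view α = 2·arctan(d/2f) with d = 14.5485 mm and f = 34.13 mm.
d/2f = 0.21313; arctan(0.21313) ≈ 12.0316°, so α ≈ 24.0632°.

24.06°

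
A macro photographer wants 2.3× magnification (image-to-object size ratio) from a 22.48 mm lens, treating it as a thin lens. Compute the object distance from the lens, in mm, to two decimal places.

With m = dᵢ/dₒ and 1/f = 1/dₒ + 1/dᵢ, substituting dᵢ = m·dₒ gives 1/f = (1 + 1/m)/dₒ, hence dₒ = f·(1 + 1/m).
dₒ = 22.48 × (1 + 1/2.3) = 22.48 × 1.43478 ≈ 32.254 mm.

32.25 mm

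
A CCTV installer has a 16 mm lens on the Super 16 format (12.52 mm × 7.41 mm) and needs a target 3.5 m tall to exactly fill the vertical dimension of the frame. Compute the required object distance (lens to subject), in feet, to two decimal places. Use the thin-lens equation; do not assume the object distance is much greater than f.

W: 3.5 m = 3500 mm.
Magnification m = h/W = dᵢ/dₒ; combined with 1/f = 1/dₒ + 1/dᵢ this gives dₒ = f·(1 + W/h).
dₒ = 16 mm × (1 + 3500/7.41) = 16 × 473.3347 ≈ 7573.355 mm = 7573.355/304.8 ft = 24.847 ft.

24.85 ft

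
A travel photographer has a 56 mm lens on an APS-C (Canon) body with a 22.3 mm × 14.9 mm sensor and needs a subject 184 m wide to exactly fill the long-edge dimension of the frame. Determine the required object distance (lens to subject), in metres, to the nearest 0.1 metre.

W: 184 m = 184000 mm.
Magnification m = w/W = dᵢ/dₒ; combined with 1/f = 1/dₒ + 1/dᵢ this gives dₒ = f·(1 + W/w).
dₒ = 56 mm × (1 + 184000/22.3) = 56 × 8252.1211 ≈ 462118.780 mm = 462.119 m.

462.1 m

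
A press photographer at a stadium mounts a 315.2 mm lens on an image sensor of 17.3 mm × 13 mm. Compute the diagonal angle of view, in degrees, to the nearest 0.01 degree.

3.93°

Sensor diagonal = √(17.3² + 13²) = √468.2900 ≈ 21.6400 mm.
Angle of view α = 2·arctan(d/2f) with d = 21.6400 mm and f = 315.2 mm.
d/2f = 0.03433; arctan(0.03433) ≈ 1.9660°, so α ≈ 3.9321°.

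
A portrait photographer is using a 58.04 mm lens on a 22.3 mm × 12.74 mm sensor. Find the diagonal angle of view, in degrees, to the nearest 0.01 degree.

24.95°

Sensor diagonal = √(22.3² + 12.74²) = √659.5976 ≈ 25.6826 mm.
Angle of view α = 2·arctan(d/2f) with d = 25.6826 mm and f = 58.04 mm.
d/2f = 0.22125; arctan(0.22125) ≈ 12.4757°, so α ≈ 24.9514°.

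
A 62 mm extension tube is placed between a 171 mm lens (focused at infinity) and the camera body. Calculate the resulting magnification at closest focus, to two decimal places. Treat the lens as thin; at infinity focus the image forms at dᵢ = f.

The tube moves the image plane from f to f + e, so dᵢ = 171 + 62 = 233 mm. Focus is achieved when 1/f = 1/dₒ + 1/dᵢ, giving dₒ = 1/(1/f − 1/(f+e)).
Magnification m = dᵢ/dₒ = (f+e)·(1/f − 1/(f+e)) = e/f = 62/171 ≈ 0.3626.

0.36×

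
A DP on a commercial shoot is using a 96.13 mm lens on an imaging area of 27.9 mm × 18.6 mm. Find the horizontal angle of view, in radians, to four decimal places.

0.2882 rad

Angle of view α = 2·arctan(w/2f) with w = 27.9 mm and f = 96.13 mm.
w/2f = 0.14512; arctan(0.14512) ≈ 0.1441 rad, so α ≈ 0.2882 rad.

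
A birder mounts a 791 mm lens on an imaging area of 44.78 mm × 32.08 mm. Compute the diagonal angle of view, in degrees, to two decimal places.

3.99°

Sensor diagonal = √(44.78² + 32.08²) = √3034.3748 ≈ 55.0852 mm.
Angle of view α = 2·arctan(d/2f) with d = 55.0852 mm and f = 791 mm.
d/2f = 0.03482; arctan(0.03482) ≈ 1.9942°, so α ≈ 3.9885°.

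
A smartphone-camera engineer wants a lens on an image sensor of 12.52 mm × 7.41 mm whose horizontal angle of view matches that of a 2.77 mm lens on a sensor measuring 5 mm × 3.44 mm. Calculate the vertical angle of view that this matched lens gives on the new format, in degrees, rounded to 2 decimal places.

56.22°

Equal horizontal AOV ⇒ f₂ = f₁ · 12.52/5 = 2.77 × 2.50400 ≈ 6.9361 mm.
Vertical AOV on the new format = 2·arctan(7.41 / (2 × 6.9361)) = 2·arctan(0.53416) ≈ 56.2190°.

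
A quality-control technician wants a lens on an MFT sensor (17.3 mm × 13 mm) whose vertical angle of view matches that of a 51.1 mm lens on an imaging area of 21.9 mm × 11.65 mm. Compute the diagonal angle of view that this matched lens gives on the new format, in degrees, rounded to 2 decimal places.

Equal vertical AOV ⇒ f₂ = f₁ · 13/11.65 = 51.1 × 1.11588 ≈ 57.0215 mm.
Sensor diagonal = √(17.3² + 13²) = √468.2900 ≈ 21.6400 mm.
Diagonal AOV on the new format = 2·arctan(21.6400 / (2 × 57.0215)) = 2·arctan(0.18975) ≈ 21.4886°.

21.49°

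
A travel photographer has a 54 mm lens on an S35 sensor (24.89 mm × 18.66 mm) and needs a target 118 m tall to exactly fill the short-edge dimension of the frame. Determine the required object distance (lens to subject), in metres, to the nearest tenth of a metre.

341.5 m

W: 118 m = 118000 mm.
Magnification m = h/W = dᵢ/dₒ; combined with 1/f = 1/dₒ + 1/dᵢ this gives dₒ = f·(1 + W/h).
dₒ = 54 mm × (1 + 118000/18.66) = 54 × 6324.6870 ≈ 341533.100 mm = 341.533 m.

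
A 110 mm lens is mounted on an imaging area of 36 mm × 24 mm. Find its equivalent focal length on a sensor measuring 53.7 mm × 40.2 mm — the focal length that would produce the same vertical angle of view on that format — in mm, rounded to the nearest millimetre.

Equal angle of view means equal height/f ratio, so f₂ = f₁ · (height₂/height₁) = 110 × 40.2/24.
f₂ = 110 × 1.67500 ≈ 184.250 mm.

184 mm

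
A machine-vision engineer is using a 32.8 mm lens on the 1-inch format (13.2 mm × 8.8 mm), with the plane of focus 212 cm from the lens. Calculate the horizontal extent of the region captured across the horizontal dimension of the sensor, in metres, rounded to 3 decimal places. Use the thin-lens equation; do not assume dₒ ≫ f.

dₒ: 212 cm = 2120 mm.
Similar triangles through the lens centre give W/dₒ = w/dᵢ; with 1/f = 1/dₒ + 1/dᵢ this gives W = w·(dₒ − f)/f.
W = 13.2 mm × (2120 − 32.8) / 32.8 = 13.2 × 63.6341 ≈ 839.971 mm = 0.839971 m.

0.840 m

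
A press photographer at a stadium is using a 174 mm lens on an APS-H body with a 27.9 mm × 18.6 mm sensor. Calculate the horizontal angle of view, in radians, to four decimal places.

0.1600 rad

Angle of view α = 2·arctan(w/2f) with w = 27.9 mm and f = 174 mm.
w/2f = 0.08017; arctan(0.08017) ≈ 0.0800 rad, so α ≈ 0.1600 rad.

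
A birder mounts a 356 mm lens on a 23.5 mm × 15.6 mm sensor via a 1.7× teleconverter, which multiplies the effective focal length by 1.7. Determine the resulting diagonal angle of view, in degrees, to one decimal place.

Effective focal length f = 356 × 1.7 = 605.2 mm.
Sensor diagonal = √(23.5² + 15.6²) = √795.6100 ≈ 28.2066 mm.
α = 2·arctan(28.207 / (2 × 605.2)) = 2·arctan(0.02330) ≈ 2.6699°.

2.7°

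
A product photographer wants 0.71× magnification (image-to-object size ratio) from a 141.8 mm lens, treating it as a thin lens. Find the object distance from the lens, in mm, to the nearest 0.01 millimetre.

With m = dᵢ/dₒ and 1/f = 1/dₒ + 1/dᵢ, substituting dᵢ = m·dₒ gives 1/f = (1 + 1/m)/dₒ, hence dₒ = f·(1 + 1/m).
dₒ = 141.8 × (1 + 1/0.71) = 141.8 × 2.40845 ≈ 341.518 mm.

341.52 mm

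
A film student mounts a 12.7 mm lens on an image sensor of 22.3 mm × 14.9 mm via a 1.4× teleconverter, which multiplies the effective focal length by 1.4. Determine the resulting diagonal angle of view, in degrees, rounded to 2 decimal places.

Effective focal length f = 12.7 × 1.4 = 17.78 mm.
Sensor diagonal = √(22.3² + 14.9²) = √719.3000 ≈ 26.8198 mm.
α = 2·arctan(26.820 / (2 × 17.78)) = 2·arctan(0.75421) ≈ 74.0481°.

74.05°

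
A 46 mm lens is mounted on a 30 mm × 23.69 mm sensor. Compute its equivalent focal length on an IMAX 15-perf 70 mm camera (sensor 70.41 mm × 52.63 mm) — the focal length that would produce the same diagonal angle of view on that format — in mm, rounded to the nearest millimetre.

Sensor diagonal = √(30² + 23.69²) = √1461.2161 ≈ 38.2259 mm.
Sensor diagonal = √(70.41² + 52.63²) = √7727.4850 ≈ 87.9061 mm.
Equal angle of view means equal diagonal/f ratio, so f₂ = f₁ · (diagonal₂/diagonal₁) = 46 × 87.9061/38.2259.
f₂ = 46 × 2.29965 ≈ 105.784 mm.

106 mm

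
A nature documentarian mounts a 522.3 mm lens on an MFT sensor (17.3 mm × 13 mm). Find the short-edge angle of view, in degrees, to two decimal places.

Angle of view α = 2·arctan(h/2f) with h = 13 mm and f = 522.3 mm.
h/2f = 0.01244; arctan(0.01244) ≈ 0.7130°, so α ≈ 1.4260°.

1.43°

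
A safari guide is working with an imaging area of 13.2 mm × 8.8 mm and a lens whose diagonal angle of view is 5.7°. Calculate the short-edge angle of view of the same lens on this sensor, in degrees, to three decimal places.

Sensor diagonal = √(13.2² + 8.8²) = √251.6800 ≈ 15.8644 mm.
From the diagonal AOV: f = 15.8644 / (2·tan(2.85°)) = 15.8644 / 0.09957 ≈ 159.3359 mm.
Short-edge AOV = 2·arctan(8.8 / (2 × 159.3359)) = 2·arctan(0.02761) ≈ 3.1636°.

3.164°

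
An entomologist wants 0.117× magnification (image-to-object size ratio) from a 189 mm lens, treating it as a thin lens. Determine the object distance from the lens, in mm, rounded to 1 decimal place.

1804.4 mm

With m = dᵢ/dₒ and 1/f = 1/dₒ + 1/dᵢ, substituting dᵢ = m·dₒ gives 1/f = (1 + 1/m)/dₒ, hence dₒ = f·(1 + 1/m).
dₒ = 189 × (1 + 1/0.117) = 189 × 9.54701 ≈ 1804.385 mm.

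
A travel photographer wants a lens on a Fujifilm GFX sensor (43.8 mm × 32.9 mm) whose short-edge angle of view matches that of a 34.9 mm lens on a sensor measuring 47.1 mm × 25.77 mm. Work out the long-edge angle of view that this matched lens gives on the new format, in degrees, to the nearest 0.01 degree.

52.35°

Equal short-edge AOV ⇒ f₂ = f₁ · 32.9/25.77 = 34.9 × 1.27668 ≈ 44.5561 mm.
Long-edge AOV on the new format = 2·arctan(43.8 / (2 × 44.5561)) = 2·arctan(0.49152) ≈ 52.3497°.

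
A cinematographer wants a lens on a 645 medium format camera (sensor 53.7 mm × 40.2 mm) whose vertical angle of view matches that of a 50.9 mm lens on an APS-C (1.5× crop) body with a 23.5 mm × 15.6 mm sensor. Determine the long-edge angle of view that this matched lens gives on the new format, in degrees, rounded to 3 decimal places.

Equal vertical AOV ⇒ f₂ = f₁ · 40.2/15.6 = 50.9 × 2.57692 ≈ 131.1654 mm.
Long-edge AOV on the new format = 2·arctan(53.7 / (2 × 131.1654)) = 2·arctan(0.20470) ≈ 23.1376°.

23.138°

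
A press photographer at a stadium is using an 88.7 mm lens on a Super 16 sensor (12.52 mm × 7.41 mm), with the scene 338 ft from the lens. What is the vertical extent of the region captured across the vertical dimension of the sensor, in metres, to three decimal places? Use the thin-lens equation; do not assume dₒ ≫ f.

dₒ: 338 ft × 304.8 mm/ft = 103022.40 mm.
Similar triangles through the lens centre give W/dₒ = h/dᵢ; with 1/f = 1/dₒ + 1/dᵢ this gives W = h·(dₒ − f)/f.
W = 7.41 mm × (103022 − 88.7) / 88.7 = 7.41 × 1160.4701 ≈ 8599.083 mm = 8.59908 m.

8.599 m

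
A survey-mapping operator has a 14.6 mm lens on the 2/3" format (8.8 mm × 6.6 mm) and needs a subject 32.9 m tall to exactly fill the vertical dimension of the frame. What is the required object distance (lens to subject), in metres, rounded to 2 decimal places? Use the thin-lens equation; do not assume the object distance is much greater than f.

W: 32.9 m = 32900 mm.
Magnification m = h/W = dᵢ/dₒ; combined with 1/f = 1/dₒ + 1/dᵢ this gives dₒ = f·(1 + W/h).
dₒ = 14.6 mm × (1 + 32900/6.6) = 14.6 × 4985.8485 ≈ 72793.388 mm = 72.7934 m.

72.79 m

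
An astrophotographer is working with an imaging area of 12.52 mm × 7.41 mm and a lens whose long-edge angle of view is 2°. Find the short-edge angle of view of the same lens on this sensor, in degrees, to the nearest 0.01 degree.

From the long-edge AOV: f = 12.52 / (2·tan(1°)) = 12.52 / 0.03491 ≈ 358.6352 mm.
Short-edge AOV = 2·arctan(7.41 / (2 × 358.6352)) = 2·arctan(0.01033) ≈ 1.1838°.

1.18°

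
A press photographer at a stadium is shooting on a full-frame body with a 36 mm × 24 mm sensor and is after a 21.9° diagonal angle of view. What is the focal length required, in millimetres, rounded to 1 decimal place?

111.8 mm

Sensor diagonal = √(36² + 24²) = √1872.0000 ≈ 43.2666 mm.
From α = 2·arctan(d/2f) we get f = d / (2·tan(α/2)).
With d = 43.2666 mm and α/2 = 10.95°, tan(α/2) ≈ 0.19347, so f ≈ 43.2666 / 0.38695 ≈ 111.8146 mm.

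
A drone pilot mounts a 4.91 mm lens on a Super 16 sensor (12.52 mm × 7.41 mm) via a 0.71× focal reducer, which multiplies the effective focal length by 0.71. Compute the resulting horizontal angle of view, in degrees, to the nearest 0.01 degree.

121.77°

Effective focal length f = 4.91 × 0.71 = 3.4861 mm.
α = 2·arctan(12.52 / (2 × 3.4861)) = 2·arctan(1.79570) ≈ 121.7744°.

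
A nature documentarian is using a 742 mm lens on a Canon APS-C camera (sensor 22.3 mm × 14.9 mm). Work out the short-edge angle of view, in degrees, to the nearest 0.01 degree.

1.15°

Angle of view α = 2·arctan(h/2f) with h = 14.9 mm and f = 742 mm.
h/2f = 0.01004; arctan(0.01004) ≈ 0.5753°, so α ≈ 1.1505°.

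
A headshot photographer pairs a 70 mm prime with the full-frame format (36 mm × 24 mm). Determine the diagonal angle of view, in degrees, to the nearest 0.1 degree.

34.3°

Sensor diagonal = √(36² + 24²) = √1872.0000 ≈ 43.2666 mm.
Angle of view α = 2·arctan(d/2f) with d = 43.2666 mm and f = 70 mm.
d/2f = 0.30905; arctan(0.30905) ≈ 17.1736°, so α ≈ 34.3472°.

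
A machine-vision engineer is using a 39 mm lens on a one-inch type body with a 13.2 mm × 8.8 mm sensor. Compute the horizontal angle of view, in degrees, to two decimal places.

Angle of view α = 2·arctan(w/2f) with w = 13.2 mm and f = 39 mm.
w/2f = 0.16923; arctan(0.16923) ≈ 9.6052°, so α ≈ 19.2104°.

19.21°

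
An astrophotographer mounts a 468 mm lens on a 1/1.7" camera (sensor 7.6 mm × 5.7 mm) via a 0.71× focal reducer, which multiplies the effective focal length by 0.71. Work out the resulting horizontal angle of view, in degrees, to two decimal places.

1.31°

Effective focal length f = 468 × 0.71 = 332.28 mm.
α = 2·arctan(7.6 / (2 × 332.28)) = 2·arctan(0.01144) ≈ 1.3104°.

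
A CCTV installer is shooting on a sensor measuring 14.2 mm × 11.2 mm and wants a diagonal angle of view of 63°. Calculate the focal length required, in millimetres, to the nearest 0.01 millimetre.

14.76 mm

Sensor diagonal = √(14.2² + 11.2²) = √327.0800 ≈ 18.0854 mm.
From α = 2·arctan(d/2f) we get f = d / (2·tan(α/2)).
With d = 18.0854 mm and α/2 = 31.5°, tan(α/2) ≈ 0.61280, so f ≈ 18.0854 / 1.22560 ≈ 14.7563 mm.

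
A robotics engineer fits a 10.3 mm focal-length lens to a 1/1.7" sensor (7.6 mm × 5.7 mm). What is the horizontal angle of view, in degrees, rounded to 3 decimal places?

40.501°

Angle of view α = 2·arctan(w/2f) with w = 7.6 mm and f = 10.3 mm.
w/2f = 0.36893; arctan(0.36893) ≈ 20.2506°, so α ≈ 40.5013°.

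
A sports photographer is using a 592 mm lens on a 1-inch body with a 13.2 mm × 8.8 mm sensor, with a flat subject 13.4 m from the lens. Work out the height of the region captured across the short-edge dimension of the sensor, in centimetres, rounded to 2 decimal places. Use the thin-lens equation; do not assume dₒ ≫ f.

19.04 cm

dₒ: 13.4 m = 13400 mm.
Similar triangles through the lens centre give W/dₒ = h/dᵢ; with 1/f = 1/dₒ + 1/dᵢ this gives W = h·(dₒ − f)/f.
W = 8.8 mm × (13400 − 592) / 592 = 8.8 × 21.6351 ≈ 190.389 mm = 19.0389 cm.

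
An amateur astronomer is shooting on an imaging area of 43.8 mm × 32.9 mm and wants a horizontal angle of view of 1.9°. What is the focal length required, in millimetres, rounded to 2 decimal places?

From α = 2·arctan(w/2f) we get f = w / (2·tan(α/2)).
With w = 43.8 mm and α/2 = 0.95°, tan(α/2) ≈ 0.01658, so f ≈ 43.8 / 0.03316 ≈ 1320.6975 mm.

1320.70 mm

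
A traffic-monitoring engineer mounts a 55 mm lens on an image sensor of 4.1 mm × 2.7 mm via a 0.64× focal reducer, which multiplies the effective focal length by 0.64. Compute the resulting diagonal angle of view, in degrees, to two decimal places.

7.98°

Effective focal length f = 55 × 0.64 = 35.2 mm.
Sensor diagonal = √(4.1² + 2.7²) = √24.1000 ≈ 4.9092 mm.
α = 2·arctan(4.909 / (2 × 35.2)) = 2·arctan(0.06973) ≈ 7.9779°.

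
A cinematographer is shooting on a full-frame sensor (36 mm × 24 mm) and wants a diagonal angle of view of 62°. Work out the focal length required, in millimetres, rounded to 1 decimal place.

36.0 mm

Sensor diagonal = √(36² + 24²) = √1872.0000 ≈ 43.2666 mm.
From α = 2·arctan(d/2f) we get f = d / (2·tan(α/2)).
With d = 43.2666 mm and α/2 = 31°, tan(α/2) ≈ 0.60086, so f ≈ 43.2666 / 1.20172 ≈ 36.0039 mm.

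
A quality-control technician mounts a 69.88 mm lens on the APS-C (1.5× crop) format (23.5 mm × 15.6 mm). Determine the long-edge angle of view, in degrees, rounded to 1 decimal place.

19.1°

Angle of view α = 2·arctan(w/2f) with w = 23.5 mm and f = 69.88 mm.
w/2f = 0.16815; arctan(0.16815) ≈ 9.5447°, so α ≈ 19.0895°.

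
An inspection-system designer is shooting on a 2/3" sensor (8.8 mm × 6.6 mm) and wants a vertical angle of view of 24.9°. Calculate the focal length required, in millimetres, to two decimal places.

From α = 2·arctan(h/2f) we get f = h / (2·tan(α/2)).
With h = 6.6 mm and α/2 = 12.45°, tan(α/2) ≈ 0.22078, so f ≈ 6.6 / 0.44156 ≈ 14.9471 mm.

14.95 mm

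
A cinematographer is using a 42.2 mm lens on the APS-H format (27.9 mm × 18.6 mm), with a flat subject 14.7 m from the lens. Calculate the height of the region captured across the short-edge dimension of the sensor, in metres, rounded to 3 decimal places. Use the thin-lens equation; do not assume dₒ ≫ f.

6.461 m

dₒ: 14.7 m = 14700 mm.
Similar triangles through the lens centre give W/dₒ = h/dᵢ; with 1/f = 1/dₒ + 1/dᵢ this gives W = h·(dₒ − f)/f.
W = 18.6 mm × (14700 − 42.2) / 42.2 = 18.6 × 347.3412 ≈ 6460.547 mm = 6.46055 m.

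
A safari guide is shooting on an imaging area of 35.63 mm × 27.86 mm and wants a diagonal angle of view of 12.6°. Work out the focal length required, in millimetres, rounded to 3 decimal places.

204.840 mm

Sensor diagonal = √(35.63² + 27.86²) = √2045.6765 ≈ 45.2292 mm.
From α = 2·arctan(d/2f) we get f = d / (2·tan(α/2)).
With d = 45.2292 mm and α/2 = 6.3°, tan(α/2) ≈ 0.11040, so f ≈ 45.2292 / 0.22080 ≈ 204.8403 mm.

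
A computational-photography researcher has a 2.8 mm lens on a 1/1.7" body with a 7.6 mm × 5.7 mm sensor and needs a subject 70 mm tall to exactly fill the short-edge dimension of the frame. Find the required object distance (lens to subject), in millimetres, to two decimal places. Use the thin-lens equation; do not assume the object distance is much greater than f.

Magnification m = h/W = dᵢ/dₒ; combined with 1/f = 1/dₒ + 1/dᵢ this gives dₒ = f·(1 + W/h).
dₒ = 2.8 mm × (1 + 70/5.7) = 2.8 × 13.2807 ≈ 37.186 mm.

37.19 mm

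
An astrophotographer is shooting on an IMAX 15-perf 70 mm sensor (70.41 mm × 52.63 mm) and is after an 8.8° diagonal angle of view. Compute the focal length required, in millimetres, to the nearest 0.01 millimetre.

Sensor diagonal = √(70.41² + 52.63²) = √7727.4850 ≈ 87.9061 mm.
From α = 2·arctan(d/2f) we get f = d / (2·tan(α/2)).
With d = 87.9061 mm and α/2 = 4.4°, tan(α/2) ≈ 0.07695, so f ≈ 87.9061 / 0.15389 ≈ 571.2210 mm.

571.22 mm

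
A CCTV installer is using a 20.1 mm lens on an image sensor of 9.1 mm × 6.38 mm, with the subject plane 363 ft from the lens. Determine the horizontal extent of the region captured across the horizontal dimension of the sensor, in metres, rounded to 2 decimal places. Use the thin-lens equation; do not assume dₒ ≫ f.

50.08 m

dₒ: 363 ft × 304.8 mm/ft = 110642.40 mm.
Similar triangles through the lens centre give W/dₒ = w/dᵢ; with 1/f = 1/dₒ + 1/dᵢ this gives W = w·(dₒ − f)/f.
W = 9.1 mm × (110642 − 20.1) / 20.1 = 9.1 × 5503.5968 ≈ 50082.731 mm = 50.0827 m.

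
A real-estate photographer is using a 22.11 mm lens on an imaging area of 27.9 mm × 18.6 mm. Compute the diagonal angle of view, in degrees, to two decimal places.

74.35°

Sensor diagonal = √(27.9² + 18.6²) = √1124.3700 ≈ 33.5316 mm.
Angle of view α = 2·arctan(d/2f) with d = 33.5316 mm and f = 22.11 mm.
d/2f = 0.75829; arctan(0.75829) ≈ 37.1727°, so α ≈ 74.3454°.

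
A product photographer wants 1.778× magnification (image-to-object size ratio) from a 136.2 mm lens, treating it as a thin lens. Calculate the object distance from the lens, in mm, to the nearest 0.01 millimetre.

212.80 mm

With m = dᵢ/dₒ and 1/f = 1/dₒ + 1/dᵢ, substituting dᵢ = m·dₒ gives 1/f = (1 + 1/m)/dₒ, hence dₒ = f·(1 + 1/m).
dₒ = 136.2 × (1 + 1/1.778) = 136.2 × 1.56243 ≈ 212.803 mm.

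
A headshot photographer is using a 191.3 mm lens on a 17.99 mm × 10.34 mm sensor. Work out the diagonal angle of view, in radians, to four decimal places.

0.1084 rad

Sensor diagonal = √(17.99² + 10.34²) = √430.5557 ≈ 20.7498 mm.
Angle of view α = 2·arctan(d/2f) with d = 20.7498 mm and f = 191.3 mm.
d/2f = 0.05423; arctan(0.05423) ≈ 0.0542 rad, so α ≈ 0.1084 rad.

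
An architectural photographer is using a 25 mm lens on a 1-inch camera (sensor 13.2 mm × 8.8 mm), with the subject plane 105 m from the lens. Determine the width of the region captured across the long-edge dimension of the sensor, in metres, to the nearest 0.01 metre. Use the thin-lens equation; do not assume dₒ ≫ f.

55.43 m

dₒ: 105 m = 105000 mm.
Similar triangles through the lens centre give W/dₒ = w/dᵢ; with 1/f = 1/dₒ + 1/dᵢ this gives W = w·(dₒ − f)/f.
W = 13.2 mm × (105000 − 25) / 25 = 13.2 × 4199.0000 ≈ 55426.800 mm = 55.4268 m.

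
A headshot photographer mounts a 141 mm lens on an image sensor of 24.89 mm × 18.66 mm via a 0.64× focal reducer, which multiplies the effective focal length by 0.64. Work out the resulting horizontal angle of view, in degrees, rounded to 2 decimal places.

15.70°

Effective focal length f = 141 × 0.64 = 90.24 mm.
α = 2·arctan(24.89 / (2 × 90.24)) = 2·arctan(0.13791) ≈ 15.7043°.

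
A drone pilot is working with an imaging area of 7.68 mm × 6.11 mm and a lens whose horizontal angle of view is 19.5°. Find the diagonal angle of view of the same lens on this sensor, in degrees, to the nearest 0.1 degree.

From the horizontal AOV: f = 7.68 / (2·tan(9.75°)) = 7.68 / 0.34366 ≈ 22.3475 mm.
Sensor diagonal = √(7.68² + 6.11²) = √96.3145 ≈ 9.8140 mm.
Diagonal AOV = 2·arctan(9.8140 / (2 × 22.3475)) = 2·arctan(0.21958) ≈ 24.7686°.

24.8°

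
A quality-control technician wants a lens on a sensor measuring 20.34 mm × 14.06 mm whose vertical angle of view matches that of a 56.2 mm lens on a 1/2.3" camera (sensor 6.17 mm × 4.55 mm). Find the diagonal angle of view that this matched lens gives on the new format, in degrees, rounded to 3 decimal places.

8.144°

Equal vertical AOV ⇒ f₂ = f₁ · 14.06/4.55 = 56.2 × 3.09011 ≈ 173.6642 mm.
Sensor diagonal = √(20.34² + 14.06²) = √611.3992 ≈ 24.7265 mm.
Diagonal AOV on the new format = 2·arctan(24.7265 / (2 × 173.6642)) = 2·arctan(0.07119) ≈ 8.1441°.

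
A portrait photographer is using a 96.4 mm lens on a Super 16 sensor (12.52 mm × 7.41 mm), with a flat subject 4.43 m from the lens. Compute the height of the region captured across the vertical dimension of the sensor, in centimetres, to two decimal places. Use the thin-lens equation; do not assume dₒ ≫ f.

33.31 cm

dₒ: 4.43 m = 4430 mm.
Similar triangles through the lens centre give W/dₒ = h/dᵢ; with 1/f = 1/dₒ + 1/dᵢ this gives W = h·(dₒ − f)/f.
W = 7.41 mm × (4430 − 96.4) / 96.4 = 7.41 × 44.9544 ≈ 333.112 mm = 33.3112 cm.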